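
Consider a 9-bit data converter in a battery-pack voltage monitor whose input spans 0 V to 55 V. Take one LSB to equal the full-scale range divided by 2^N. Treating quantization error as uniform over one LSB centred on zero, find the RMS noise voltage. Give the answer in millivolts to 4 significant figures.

31.01 mV

V_FS = 55 V.
One LSB is 55 V / 512 = 107.422 mV.
σ_q = LSB/√12 = 107.422 mV/3.4641 = 31.01 mV.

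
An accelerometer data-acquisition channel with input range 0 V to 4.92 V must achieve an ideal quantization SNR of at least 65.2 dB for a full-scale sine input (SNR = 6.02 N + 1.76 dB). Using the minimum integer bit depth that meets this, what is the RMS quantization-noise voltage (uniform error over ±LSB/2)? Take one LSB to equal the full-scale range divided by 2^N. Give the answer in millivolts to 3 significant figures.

V_FS = 4.92 V.
6.02 N + 1.76 ≥ 65.2 gives N ≥ 10.538, so the minimum integer is 11.
Step size = 4.92/2048 V = 2.4023 mV.
σ_q = LSB/√12 = 2.4023 mV/3.4641 = 0.693 mV.

0.693 mV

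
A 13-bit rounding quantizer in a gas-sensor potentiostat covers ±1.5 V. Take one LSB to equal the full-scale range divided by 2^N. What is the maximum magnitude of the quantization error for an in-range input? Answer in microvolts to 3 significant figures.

Span: 1.5 V − (-1.5 V) = 3 V.
Step size = 3/8192 V = 366.21 µV.
Worst-case error for round-to-nearest is half an LSB: 183 µV.

183 µV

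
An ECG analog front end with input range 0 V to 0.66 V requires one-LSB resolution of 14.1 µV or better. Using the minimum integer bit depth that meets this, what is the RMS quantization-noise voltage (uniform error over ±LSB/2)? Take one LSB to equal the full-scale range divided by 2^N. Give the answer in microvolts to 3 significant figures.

V_FS = 0.66 V.
Need 2^N ≥ 0.66 V / 14.1 µV = 46810 → N_min = 16.
LSB = 0.66 V / 2^16 = 10.071 µV.
σ_q = LSB/√12 = 10.071 µV/3.4641 = 2.91 µV.

2.91 µV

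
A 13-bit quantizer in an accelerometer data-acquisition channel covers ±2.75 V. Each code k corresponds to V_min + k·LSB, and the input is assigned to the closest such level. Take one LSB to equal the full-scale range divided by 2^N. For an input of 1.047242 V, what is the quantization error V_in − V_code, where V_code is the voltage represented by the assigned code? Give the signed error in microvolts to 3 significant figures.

Full-scale range = 2.75 V − (-2.75 V) = 5.5 V. LSB = 5.5 V / 2^13 ≈ 0.6714 mV.
Position in LSBs: (1.047242 − (-2.75)) × 8192/5.5 = 5655.8194; rounding gives k = 5656.
V_code = -2.75 + (5656/8192) × 5.5 = 1.047363281 V.
e = 1.047242 − (1.047363281) = −121 µV.

−121 µV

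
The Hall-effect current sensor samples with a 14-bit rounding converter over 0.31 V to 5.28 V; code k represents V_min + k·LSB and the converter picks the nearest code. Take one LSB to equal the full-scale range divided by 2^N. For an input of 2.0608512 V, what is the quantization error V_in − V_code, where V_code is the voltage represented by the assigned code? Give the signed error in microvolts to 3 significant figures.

−54.6 µV

The full-scale span is 5.28 − (0.31) = 4.97 V. LSB = 4.97 V / 2^14 ≈ 303.3 µV.
(2.0608512 − (0.31)) / LSB = 1.7508512 × 16384/4.97 = 5771.8201. Nearest integer: k = 5772.
Reconstructed level: 0.31 + 5772 × 4.97/16384 V = 2.0609057617 V.
Error = V_in − V_code = 2.0608512 − (2.0609057617) = −54.6 µV.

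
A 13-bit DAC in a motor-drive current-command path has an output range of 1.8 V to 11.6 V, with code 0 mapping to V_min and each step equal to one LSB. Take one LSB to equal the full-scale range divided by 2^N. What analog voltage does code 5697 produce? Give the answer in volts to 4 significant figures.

Full-scale range = 11.6 V − (1.8 V) = 9.8 V. LSB = 9.8 V / 2^13.
V_out = V_min + code × LSB = 1.8 V + 5697 × 9.8 V / 8192
      = 1.8 V + 6.81526 V = 8.61526 V.

8.615 V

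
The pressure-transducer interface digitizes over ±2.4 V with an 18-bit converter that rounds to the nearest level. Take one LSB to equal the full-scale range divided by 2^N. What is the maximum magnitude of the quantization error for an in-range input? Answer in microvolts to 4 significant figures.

Full-scale range = 2.4 V − (-2.4 V) = 4.8 V.
LSB = 4.8 V ÷ 2^18 = 4.8/262144 V = 18.3105 µV.
|e|_max = LSB/2 = 9.155 µV.

9.155 µV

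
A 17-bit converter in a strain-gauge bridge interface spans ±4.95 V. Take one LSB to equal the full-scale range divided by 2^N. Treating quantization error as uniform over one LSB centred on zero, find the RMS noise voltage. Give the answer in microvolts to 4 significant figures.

Span: 4.95 V − (-4.95 V) = 9.9 V.
One LSB is 9.9 V / 131072 = 75.5310 µV.
RMS of a uniform error over width LSB is LSB/√12 = 21.80 µV.

21.80 µV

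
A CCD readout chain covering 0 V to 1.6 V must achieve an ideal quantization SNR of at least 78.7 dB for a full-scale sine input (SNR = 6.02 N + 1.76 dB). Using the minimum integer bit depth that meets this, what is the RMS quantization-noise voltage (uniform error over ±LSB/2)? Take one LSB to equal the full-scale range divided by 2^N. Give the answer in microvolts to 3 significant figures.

56.4 µV

Span = 1.6 V.
6.02 N + 1.76 ≥ 78.7 gives N ≥ 12.781, so the minimum integer is 13.
One LSB is 1.6 V / 8192 = 195.31 µV.
σ_q = LSB/√12 = 195.31 µV/3.4641 = 56.4 µV.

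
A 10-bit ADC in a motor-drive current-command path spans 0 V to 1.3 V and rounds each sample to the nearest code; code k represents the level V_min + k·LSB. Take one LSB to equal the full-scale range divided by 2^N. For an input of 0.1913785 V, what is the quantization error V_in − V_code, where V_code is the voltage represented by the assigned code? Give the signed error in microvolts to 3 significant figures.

Range is 1.3 V. LSB = 1.3 V / 2^10 ≈ 1.270 mV.
Position in LSBs: (0.1913785 − (0)) × 1024/1.3 = 150.7474; rounding gives k = 151.
V_code = 0 + (151/1024) × 1.3 = 0.1916992188 V.
V_in − V_code = 0.1913785 − (0.1916992188) = −321 µV.

−321 µV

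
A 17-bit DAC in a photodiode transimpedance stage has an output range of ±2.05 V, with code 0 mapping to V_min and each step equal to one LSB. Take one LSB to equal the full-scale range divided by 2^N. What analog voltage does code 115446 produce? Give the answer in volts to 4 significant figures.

Span: 2.05 V − (-2.05 V) = 4.1 V. LSB = 4.1 V / 2^17.
Output = V_min + (115446/131072) × range = -2.05 + 0.880783 × 4.1 V
      = -2.05 + 3.61121 = 1.56121 V.

1.561 V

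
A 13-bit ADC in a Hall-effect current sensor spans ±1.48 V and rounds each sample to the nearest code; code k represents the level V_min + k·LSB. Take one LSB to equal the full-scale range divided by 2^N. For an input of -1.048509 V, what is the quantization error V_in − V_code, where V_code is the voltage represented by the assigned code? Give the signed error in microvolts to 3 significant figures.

Range = 1.48 − (-1.48) = 2.96 V. LSB = 2.96 V / 2^13 ≈ 361.3 µV.
Position in LSBs: (-1.048509 − (-1.48)) × 8192/2.96 = 1194.1805; rounding gives k = 1194.
V_code = -1.48 + (1194/8192) × 2.96 = -1.048574219 V.
e = -1.048509 − (-1.048574219) = +65.2 µV.

+65.2 µV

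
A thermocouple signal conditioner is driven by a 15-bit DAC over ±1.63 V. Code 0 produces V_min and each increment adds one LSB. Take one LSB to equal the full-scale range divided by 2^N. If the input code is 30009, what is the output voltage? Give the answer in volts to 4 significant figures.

1.356 V

Full-scale range = 1.63 V − (-1.63 V) = 3.26 V. LSB = 3.26 V / 2^15.
V_out = -1.63 + 30009 × (3.26/32768) V
      = -1.63 + 2.98551 = 1.35551 V.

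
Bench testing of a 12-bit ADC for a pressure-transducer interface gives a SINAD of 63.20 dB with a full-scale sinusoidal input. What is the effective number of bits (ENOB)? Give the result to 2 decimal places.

10.21 bits

ENOB = (SINAD − 1.76) / 6.02 = (63.20 − 1.76) / 6.02 = 61.44 / 6.02 = 10.2060.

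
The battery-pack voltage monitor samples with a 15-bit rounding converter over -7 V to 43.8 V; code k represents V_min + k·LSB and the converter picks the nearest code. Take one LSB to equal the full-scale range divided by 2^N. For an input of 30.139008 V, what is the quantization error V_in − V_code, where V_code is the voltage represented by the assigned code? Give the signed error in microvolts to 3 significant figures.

Range = 43.8 − (-7) = 50.8 V. LSB = 50.8 V / 2^15 ≈ 1.550 mV.
(V_in − V_min)/LSB = (30.139008 − (-7)) × 32768/50.8 = 23956.1223 → nearest code k = 23956.
Reconstructed level: -7 + 23956 × 50.8/32768 V = 30.138818359 V.
Error = V_in − V_code = 30.139008 − (30.138818359) = +190 µV.

+190 µV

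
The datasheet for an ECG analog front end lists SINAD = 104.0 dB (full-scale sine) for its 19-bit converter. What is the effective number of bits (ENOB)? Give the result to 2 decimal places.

16.98 bits

Inverting SNR = 6.02 N + 1.76: N_eff = (104.0 − 1.76)/6.02 = 16.9834.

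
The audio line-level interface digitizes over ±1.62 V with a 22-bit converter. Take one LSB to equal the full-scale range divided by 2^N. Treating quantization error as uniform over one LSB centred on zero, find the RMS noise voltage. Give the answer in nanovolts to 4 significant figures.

223.0 nV

Full-scale range = 1.62 V − (-1.62 V) = 3.24 V.
LSB = 3.24 V ÷ 2^22 = 3.24/4194304 V = 0.772476 µV.
For a uniform distribution on [−LSB/2, +LSB/2], V_rms = LSB/√12 = 0.772476 µV/3.4641 = 223.0 nV.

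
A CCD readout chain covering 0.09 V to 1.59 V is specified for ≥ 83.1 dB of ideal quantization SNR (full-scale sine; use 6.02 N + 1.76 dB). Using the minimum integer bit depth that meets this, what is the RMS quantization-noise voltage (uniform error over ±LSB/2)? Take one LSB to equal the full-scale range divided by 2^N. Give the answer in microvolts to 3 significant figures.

Full-scale range = 1.59 V − (0.09 V) = 1.5 V.
Required N = ⌈(83.1 − 1.76)/6.02⌉ = ⌈13.512⌉ = 14.
Step size = 1.5/16384 V = 91.553 µV.
σ_q = LSB/√12 = 91.553 µV/3.4641 = 26.4 µV.

26.4 µV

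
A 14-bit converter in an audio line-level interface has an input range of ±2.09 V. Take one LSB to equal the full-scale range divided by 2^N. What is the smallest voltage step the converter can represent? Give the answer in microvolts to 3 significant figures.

Range = 2.09 − (-2.09) = 4.18 V.
2^14 = 16384 levels.
One LSB is 4.18 V / 16384 = 255 µV.

255 µV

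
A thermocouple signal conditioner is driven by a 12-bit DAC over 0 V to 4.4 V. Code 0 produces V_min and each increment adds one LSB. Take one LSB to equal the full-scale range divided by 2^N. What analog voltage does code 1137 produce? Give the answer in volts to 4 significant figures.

Span = 4.4 V. LSB = 4.4 V / 2^12.
V_out = V_min + code × LSB = 0 V + 1137 × 4.4 V / 4096
      = 0 + 1.22139 = 1.22139 V.

1.221 V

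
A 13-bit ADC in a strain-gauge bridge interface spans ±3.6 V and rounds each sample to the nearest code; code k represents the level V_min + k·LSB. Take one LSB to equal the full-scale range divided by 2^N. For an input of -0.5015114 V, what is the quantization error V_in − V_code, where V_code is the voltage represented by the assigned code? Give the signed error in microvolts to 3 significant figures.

Range = 3.6 − (-3.6) = 7.2 V. LSB = 7.2 V / 2^13 ≈ 0.8789 mV.
(-0.5015114 − (-3.6)) / LSB = 3.0984886 × 8192/7.2 = 3525.3915. Nearest integer: k = 3525.
V_code = -3.6 + (3525/8192) × 7.2 = -0.5018554688 V.
e = -0.5015114 − (-0.5018554688) = +344 µV.

+344 µV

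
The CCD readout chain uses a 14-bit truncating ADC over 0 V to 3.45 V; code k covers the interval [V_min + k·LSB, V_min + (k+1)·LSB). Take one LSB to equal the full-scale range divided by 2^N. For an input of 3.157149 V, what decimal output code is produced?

V_FS = 3.45 V. LSB = 3.45 V / 2^14 ≈ 210.6 µV.
V_in − V_min = 3.157149 − (0) = 3.157149 V.
Divide by LSB: 3.157149 × 16384/3.45 = 14993.2548.
Truncating gives code 14993.

14993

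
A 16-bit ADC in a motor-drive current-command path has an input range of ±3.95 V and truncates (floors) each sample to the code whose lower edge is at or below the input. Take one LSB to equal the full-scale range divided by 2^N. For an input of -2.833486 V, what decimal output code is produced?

Range = 3.95 − (-3.95) = 7.9 V. LSB = 7.9 V / 2^16 ≈ 120.5 µV.
V_in − V_min = -2.833486 − (-3.95) = 1.116514 V.
Divide by LSB: 1.116514 × 65536/7.9 = 9262.2609.
Truncating gives code 9262.

9262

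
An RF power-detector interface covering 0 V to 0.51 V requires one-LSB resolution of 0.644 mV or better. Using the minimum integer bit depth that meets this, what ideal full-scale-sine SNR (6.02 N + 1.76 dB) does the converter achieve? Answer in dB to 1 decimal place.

62.0 dB

Full-scale range = 0.51 V.
0.51 V / 0.644 mV = 791.9. Since 2^9 = 512 and 2^10 = 1024, N = 10.
SNR = 6.02 × 10 + 1.76 = 61.96 dB.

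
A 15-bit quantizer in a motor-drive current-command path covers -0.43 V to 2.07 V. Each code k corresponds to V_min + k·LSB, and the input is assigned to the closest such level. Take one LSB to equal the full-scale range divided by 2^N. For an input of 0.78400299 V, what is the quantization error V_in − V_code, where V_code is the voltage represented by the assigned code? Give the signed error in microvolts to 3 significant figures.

+13.7 µV

Full-scale range = 2.07 V − (-0.43 V) = 2.5 V. LSB = 2.5 V / 2^15 ≈ 76.29 µV.
(V_in − V_min)/LSB = (0.78400299 − (-0.43)) × 32768/2.5 = 15912.1800 → nearest code k = 15912.
Reconstructed level: -0.43 + 15912 × 2.5/32768 V = 0.78398925781 V.
e = 0.78400299 − (0.78398925781) = +13.7 µV.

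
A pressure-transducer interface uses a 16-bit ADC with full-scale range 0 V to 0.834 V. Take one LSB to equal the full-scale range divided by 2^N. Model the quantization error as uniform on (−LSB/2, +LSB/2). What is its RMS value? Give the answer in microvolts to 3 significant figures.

3.67 µV

Span = 0.834 V.
One LSB is 0.834 V / 65536 = 12.726 µV.
For a uniform distribution on [−LSB/2, +LSB/2], V_rms = LSB/√12 = 12.726 µV/3.4641 = 3.67 µV.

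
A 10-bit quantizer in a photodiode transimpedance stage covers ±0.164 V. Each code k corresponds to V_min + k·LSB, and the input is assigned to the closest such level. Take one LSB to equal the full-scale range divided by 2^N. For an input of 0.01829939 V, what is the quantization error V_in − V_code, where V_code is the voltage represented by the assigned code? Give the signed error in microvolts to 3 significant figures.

Range = 0.164 − (-0.164) = 0.328 V. LSB = 0.328 V / 2^10 ≈ 320.3 µV.
Position in LSBs: (0.01829939 − (-0.164)) × 1024/0.328 = 569.1298; rounding gives k = 569.
Reconstructed level: -0.164 + 569 × 0.328/1024 V = 0.01825781250 V.
Error = V_in − V_code = 0.01829939 − (0.01825781250) = +41.6 µV.

+41.6 µV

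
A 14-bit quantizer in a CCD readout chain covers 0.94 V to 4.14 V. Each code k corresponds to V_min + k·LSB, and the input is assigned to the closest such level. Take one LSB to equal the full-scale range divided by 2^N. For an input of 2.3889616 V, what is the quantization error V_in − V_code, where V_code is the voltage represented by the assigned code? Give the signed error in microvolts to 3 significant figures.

−61.8 µV

Full-scale range = 4.14 V − (0.94 V) = 3.2 V. LSB = 3.2 V / 2^14 ≈ 195.3 µV.
Position in LSBs: (2.3889616 − (0.94)) × 16384/3.2 = 7418.6834; rounding gives k = 7419.
V_code = 0.94 + (7419/16384) × 3.2 = 2.3890234375 V.
Error = V_in − V_code = 2.3889616 − (2.3890234375) = −61.8 µV.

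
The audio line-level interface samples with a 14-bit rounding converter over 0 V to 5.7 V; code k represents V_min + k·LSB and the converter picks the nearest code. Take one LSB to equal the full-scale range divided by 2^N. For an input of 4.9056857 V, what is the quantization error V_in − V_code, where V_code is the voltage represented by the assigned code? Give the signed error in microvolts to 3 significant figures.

Span = 5.7 V. LSB = 5.7 V / 2^14 ≈ 347.9 µV.
Position in LSBs: (4.9056857 − (0)) × 16384/5.7 = 14100.8341; rounding gives k = 14101.
V_code = V_min + k × range/2^14 = 0 + 14101 × 5.7/16384 = 4.9057434082 V.
Error = V_in − V_code = 4.9056857 − (4.9057434082) = −57.7 µV.

−57.7 µV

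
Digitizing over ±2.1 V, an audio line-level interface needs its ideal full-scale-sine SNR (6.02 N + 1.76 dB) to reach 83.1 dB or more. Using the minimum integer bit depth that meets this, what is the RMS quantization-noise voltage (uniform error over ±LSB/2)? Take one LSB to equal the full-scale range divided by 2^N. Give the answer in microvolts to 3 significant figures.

74.0 µV

Range = 2.1 − (-2.1) = 4.2 V.
6.02 N + 1.76 ≥ 83.1 gives N ≥ 13.512, so the minimum integer is 14.
Step size = 4.2/16384 V = 256.35 µV.
V_rms = LSB/√12 = 74.0 µV.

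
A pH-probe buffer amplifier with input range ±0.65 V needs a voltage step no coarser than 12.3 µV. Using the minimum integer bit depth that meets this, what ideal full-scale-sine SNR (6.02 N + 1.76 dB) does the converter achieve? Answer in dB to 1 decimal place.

Span: 0.65 V − (-0.65 V) = 1.3 V.
Required number of levels: 1.3/12.3 µV = 105690; smallest N with 2^N ≥ that is 17.
SNR = 6.02 × 17 + 1.76 = 104.10 dB.

104.1 dB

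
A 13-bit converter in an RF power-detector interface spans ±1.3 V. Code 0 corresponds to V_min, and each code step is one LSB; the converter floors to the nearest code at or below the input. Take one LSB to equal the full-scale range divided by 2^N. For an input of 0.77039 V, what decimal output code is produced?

6523

Full-scale range = 1.3 V − (-1.3 V) = 2.6 V. LSB = 2.6 V / 2^13 ≈ 317.4 µV.
code = ⌊(V_in − V_min)/LSB⌋ = ⌊(V_in − V_min) × 2^13 / range⌋
     = ⌊(0.77039 − (-1.3)) × 8192 / 2.6⌋ = ⌊2.07039 × 8192/2.6⌋
     = ⌊6523.321⌋ = 6523.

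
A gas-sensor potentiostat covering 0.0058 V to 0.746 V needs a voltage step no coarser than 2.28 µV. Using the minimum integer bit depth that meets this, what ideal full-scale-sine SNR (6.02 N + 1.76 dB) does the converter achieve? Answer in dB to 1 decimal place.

Full-scale range = 0.746 V − (0.0058 V) = 0.7402 V.
Required number of levels: 0.7402/2.28 µV = 324650; smallest N with 2^N ≥ that is 19.
Ideal SNR at N = 19: 6.02·19 + 1.76 = 116.1 dB.

116.1 dB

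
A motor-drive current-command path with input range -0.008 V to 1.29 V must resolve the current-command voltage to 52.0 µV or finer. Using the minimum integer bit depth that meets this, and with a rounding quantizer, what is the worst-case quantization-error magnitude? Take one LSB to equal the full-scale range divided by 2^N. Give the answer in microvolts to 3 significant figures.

Range = 1.29 − (-0.008) = 1.298 V.
1.298 V / 52.0 µV = 24960. Since 2^14 = 16384 and 2^15 = 32768, N = 15.
LSB = 1.298 V / 2^15 = 39.612 µV.
|e|_max = LSB/2 = 19.8 µV.

19.8 µV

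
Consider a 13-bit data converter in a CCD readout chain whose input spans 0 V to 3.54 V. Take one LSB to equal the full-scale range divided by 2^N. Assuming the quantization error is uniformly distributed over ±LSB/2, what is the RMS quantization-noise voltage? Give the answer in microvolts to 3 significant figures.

125 µV

Span = 3.54 V.
Step size = 3.54/8192 V = 432.13 µV.
For a uniform distribution on [−LSB/2, +LSB/2], V_rms = LSB/√12 = 432.13 µV/3.4641 = 125 µV.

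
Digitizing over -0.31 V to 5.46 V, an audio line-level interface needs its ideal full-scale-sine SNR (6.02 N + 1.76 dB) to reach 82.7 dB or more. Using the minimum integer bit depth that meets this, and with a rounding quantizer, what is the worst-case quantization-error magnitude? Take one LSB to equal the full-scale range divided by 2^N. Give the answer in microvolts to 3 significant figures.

176 µV

Range = 5.46 − (-0.31) = 5.77 V.
Required N = ⌈(82.7 − 1.76)/6.02⌉ = ⌈13.445⌉ = 14.
Step size = 5.77/16384 V = 352.17 µV.
|e|_max = LSB/2 = 176 µV.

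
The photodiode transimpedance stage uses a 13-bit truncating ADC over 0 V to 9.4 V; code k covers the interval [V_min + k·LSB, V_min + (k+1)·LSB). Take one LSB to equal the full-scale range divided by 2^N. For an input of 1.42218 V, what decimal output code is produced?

Full-scale range = 9.4 V. LSB = 9.4 V / 2^13 ≈ 1.147 mV.
V_in − V_min = 1.42218 − (0) = 1.42218 V.
Divide by LSB: 1.42218 × 8192/9.4 = 1239.4147.
Truncating gives code 1239.

1239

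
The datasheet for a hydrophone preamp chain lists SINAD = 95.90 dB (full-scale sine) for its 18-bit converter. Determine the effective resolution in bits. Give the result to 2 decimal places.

15.64 bits

Inverting SNR = 6.02 N + 1.76: N_eff = (95.90 − 1.76)/6.02 = 15.6379.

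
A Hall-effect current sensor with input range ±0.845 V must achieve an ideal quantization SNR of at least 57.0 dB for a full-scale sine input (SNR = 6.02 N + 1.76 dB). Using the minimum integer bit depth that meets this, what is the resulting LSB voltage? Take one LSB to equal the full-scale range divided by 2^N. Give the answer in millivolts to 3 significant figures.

Range = 0.845 − (-0.845) = 1.69 V.
Required N = ⌈(57.0 − 1.76)/6.02⌉ = ⌈9.176⌉ = 10.
LSB = 1.69 V / 2^10 = 1.65 mV.

1.65 mV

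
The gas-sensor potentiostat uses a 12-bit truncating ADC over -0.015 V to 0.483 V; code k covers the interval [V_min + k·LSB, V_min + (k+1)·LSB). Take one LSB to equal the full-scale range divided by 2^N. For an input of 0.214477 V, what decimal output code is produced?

1887

Span: 0.483 V − (-0.015 V) = 0.498 V. LSB = 0.498 V / 2^12 ≈ 121.6 µV.
V_in − V_min = 0.214477 − (-0.015) = 0.229477 V.
Divide by LSB: 0.229477 × 4096/0.498 = 1887.4253.
Truncating gives code 1887.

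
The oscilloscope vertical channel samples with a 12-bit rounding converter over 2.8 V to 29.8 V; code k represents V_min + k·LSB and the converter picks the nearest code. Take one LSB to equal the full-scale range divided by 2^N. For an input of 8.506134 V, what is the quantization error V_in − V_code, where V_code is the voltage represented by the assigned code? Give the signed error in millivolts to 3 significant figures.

The full-scale span is 29.8 − (2.8) = 27 V. LSB = 27 V / 2^12 ≈ 6.592 mV.
Position in LSBs: (8.506134 − (2.8)) × 4096/27 = 865.6417; rounding gives k = 866.
V_code = V_min + k × range/2^12 = 2.8 + 866 × 27/4096 = 8.508496094 V.
e = 8.506134 − (8.508496094) = −2.36 mV.

−2.36 mV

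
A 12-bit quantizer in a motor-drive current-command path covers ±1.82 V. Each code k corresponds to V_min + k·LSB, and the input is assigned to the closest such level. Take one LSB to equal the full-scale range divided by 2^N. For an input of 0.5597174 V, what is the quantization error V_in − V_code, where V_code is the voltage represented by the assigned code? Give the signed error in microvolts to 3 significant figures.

−146 µV

Full-scale range = 1.82 V − (-1.82 V) = 3.64 V. LSB = 3.64 V / 2^12 ≈ 0.8887 mV.
(0.5597174 − (-1.82)) / LSB = 2.3797174 × 4096/3.64 = 2677.8358. Nearest integer: k = 2678.
V_code = -1.82 + (2678/4096) × 3.64 = 0.5598632813 V.
V_in − V_code = 0.5597174 − (0.5598632813) = −146 µV.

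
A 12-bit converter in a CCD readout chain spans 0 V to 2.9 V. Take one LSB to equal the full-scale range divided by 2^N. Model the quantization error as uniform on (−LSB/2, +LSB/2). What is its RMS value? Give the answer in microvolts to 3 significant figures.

V_FS = 2.9 V.
One LSB is 2.9 V / 4096 = 0.70801 mV.
For a uniform distribution on [−LSB/2, +LSB/2], V_rms = LSB/√12 = 0.70801 mV/3.4641 = 204 µV.

204 µV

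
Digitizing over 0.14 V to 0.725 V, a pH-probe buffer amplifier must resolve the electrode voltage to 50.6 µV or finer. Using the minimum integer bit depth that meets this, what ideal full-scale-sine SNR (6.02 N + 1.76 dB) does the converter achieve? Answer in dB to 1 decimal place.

The full-scale span is 0.725 − (0.14) = 0.585 V.
0.585 V / 50.6 µV = 11560. Since 2^13 = 8192 and 2^14 = 16384, N = 14.
6.02(14) + 1.76 = 86.04 dB.

86.0 dB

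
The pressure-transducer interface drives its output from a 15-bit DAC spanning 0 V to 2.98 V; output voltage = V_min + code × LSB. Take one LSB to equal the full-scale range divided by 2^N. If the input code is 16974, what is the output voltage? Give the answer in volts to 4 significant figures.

Range is 2.98 V. LSB = 2.98 V / 2^15.
V_out = V_min + code × LSB = 0 V + 16974 × 2.98 V / 32768
      = 0 V + 1.54366 V = 1.54366 V.

1.544 V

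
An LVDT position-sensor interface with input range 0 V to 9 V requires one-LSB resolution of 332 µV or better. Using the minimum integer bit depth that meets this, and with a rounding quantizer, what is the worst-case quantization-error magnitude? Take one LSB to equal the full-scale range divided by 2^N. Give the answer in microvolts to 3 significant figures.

Full-scale range = 9 V.
9 V / 332 µV = 27110. Since 2^14 = 16384 and 2^15 = 32768, N = 15.
Step size = 9/32768 V = 274.66 µV.
|e|_max = LSB/2 = 137 µV.

137 µV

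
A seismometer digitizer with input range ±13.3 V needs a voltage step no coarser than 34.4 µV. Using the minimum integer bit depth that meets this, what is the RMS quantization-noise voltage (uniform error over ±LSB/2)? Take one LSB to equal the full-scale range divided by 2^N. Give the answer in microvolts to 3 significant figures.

7.32 µV

Full-scale range = 13.3 V − (-13.3 V) = 26.6 V.
26.6 V / 34.4 µV = 773300. Since 2^19 = 524288 and 2^20 = 1048576, N = 20.
LSB = 26.6 V ÷ 2^20 = 26.6/1048576 V = 25.368 µV.
σ_q = LSB/√12 = 25.368 µV/3.4641 = 7.32 µV.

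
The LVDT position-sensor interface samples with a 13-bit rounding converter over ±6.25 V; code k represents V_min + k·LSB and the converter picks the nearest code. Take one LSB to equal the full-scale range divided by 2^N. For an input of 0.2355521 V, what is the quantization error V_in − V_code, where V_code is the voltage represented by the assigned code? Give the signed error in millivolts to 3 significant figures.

Span: 6.25 V − (-6.25 V) = 12.5 V. LSB = 12.5 V / 2^13 ≈ 1.526 mV.
(V_in − V_min)/LSB = (0.2355521 − (-6.25)) × 8192/12.5 = 4250.3714 → nearest code k = 4250.
Reconstructed level: -6.25 + 4250 × 12.5/8192 V = 0.2349853516 V.
Error = V_in − V_code = 0.2355521 − (0.2349853516) = +0.567 mV.

+0.567 mV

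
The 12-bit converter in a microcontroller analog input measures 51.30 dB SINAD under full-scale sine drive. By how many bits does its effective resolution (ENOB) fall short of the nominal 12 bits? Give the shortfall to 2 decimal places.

3.77 bits

N_eff = (51.30 − 1.76)/6.02 = 8.2292 bits.
Lost resolution: 12 − 8.2292 = 3.7708 bits.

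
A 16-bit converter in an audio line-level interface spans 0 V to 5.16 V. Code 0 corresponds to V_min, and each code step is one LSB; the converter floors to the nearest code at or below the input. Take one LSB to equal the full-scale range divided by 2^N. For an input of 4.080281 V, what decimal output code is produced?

51822

V_FS = 5.16 V. LSB = 5.16 V / 2^16 ≈ 78.74 µV.
code = ⌊(V_in − V_min)/LSB⌋ = ⌊(V_in − V_min) × 2^16 / range⌋
     = ⌊(4.080281 − (0)) × 65536 / 5.16⌋ = ⌊4.080281 × 65536/5.16⌋
     = ⌊51822.732⌋ = 51822.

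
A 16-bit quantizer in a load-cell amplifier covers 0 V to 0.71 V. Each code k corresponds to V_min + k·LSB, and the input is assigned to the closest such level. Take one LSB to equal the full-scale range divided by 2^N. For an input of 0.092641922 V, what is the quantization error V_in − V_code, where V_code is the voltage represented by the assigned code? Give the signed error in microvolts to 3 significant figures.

+2.61 µV

Span = 0.71 V. LSB = 0.71 V / 2^16 ≈ 10.83 µV.
(0.092641922 − (0)) / LSB = 0.092641922 × 65536/0.71 = 8551.2408. Nearest integer: k = 8551.
Reconstructed level: 0 + 8551 × 0.71/65536 V = 0.092639312744 V.
Error = V_in − V_code = 0.092641922 − (0.092639312744) = +2.61 µV.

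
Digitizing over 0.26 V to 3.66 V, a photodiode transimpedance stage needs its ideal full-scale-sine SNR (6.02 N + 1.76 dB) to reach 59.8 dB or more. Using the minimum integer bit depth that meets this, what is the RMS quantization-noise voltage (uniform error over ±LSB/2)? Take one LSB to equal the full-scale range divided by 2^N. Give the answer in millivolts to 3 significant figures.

0.958 mV

Span: 3.66 V − (0.26 V) = 3.4 V.
Required N = ⌈(59.8 − 1.76)/6.02⌉ = ⌈9.641⌉ = 10.
LSB = 3.4 V ÷ 2^10 = 3.4/1024 V = 3.3203 mV.
σ_q = LSB/√12 = 3.3203 mV/3.4641 = 0.958 mV.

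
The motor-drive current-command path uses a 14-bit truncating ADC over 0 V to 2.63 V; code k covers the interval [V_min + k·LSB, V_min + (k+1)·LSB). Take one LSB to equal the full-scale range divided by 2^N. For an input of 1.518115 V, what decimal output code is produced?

V_FS = 2.63 V. LSB = 2.63 V / 2^14 ≈ 160.5 µV.
code = ⌊(V_in − V_min)/LSB⌋ = ⌊(V_in − V_min) × 2^14 / range⌋
     = ⌊(1.518115 − (0)) × 16384 / 2.63⌋ = ⌊1.518115 × 16384/2.63⌋
     = ⌊9457.337⌋ = 9457.

9457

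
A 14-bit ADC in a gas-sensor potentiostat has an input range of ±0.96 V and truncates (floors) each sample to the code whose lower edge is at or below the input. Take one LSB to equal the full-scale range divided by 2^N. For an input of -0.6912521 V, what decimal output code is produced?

Full-scale range = 0.96 V − (-0.96 V) = 1.92 V. LSB = 1.92 V / 2^14 ≈ 117.2 µV.
(V_in − V_min) × 2^14/range = (-0.6912521 − (-0.96)) × 16384/1.92 = 2293.315.
Floor → code = 2293.

2293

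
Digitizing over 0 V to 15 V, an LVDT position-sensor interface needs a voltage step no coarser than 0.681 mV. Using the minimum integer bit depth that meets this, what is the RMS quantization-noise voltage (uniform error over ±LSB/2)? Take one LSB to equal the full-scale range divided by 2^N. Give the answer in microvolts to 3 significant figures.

132 µV

V_FS = 15 V.
Levels needed ≥ 15/0.681 mV = 22030. 2^15 = 32768 suffices, so N_min = 15.
Step size = 15/32768 V = 457.76 µV.
V_rms = LSB/√12 = 132 µV.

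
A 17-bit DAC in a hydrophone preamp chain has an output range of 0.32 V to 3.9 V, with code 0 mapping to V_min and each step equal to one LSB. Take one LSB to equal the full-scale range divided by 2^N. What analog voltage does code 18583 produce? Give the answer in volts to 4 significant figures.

Span: 3.9 V − (0.32 V) = 3.58 V. LSB = 3.58 V / 2^17.
Output = V_min + (18583/131072) × range = 0.32 + 0.141777 × 3.58 V
      = 0.32 + 0.507562 = 0.827562 V.

0.8276 V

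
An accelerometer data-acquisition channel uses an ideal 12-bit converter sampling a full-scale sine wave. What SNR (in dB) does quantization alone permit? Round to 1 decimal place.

For an ideal N-bit converter with full-scale sine input, SNR = 6.02 N + 1.76 dB. SNR = 6.02 × 12 + 1.76 = 72.24 + 1.76 = 74.00 dB.

74.0 dB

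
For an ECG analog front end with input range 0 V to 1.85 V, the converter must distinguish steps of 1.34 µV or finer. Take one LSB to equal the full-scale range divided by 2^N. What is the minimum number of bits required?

21 bits

Full-scale range = 1.85 V.
1.85 V / 1.34 µV = 1.381e6. Since 2^20 = 1048576 and 2^21 = 2097152, N = 21.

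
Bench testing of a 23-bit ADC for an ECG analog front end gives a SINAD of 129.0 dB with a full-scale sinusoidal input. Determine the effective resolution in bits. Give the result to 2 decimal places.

Inverting SNR = 6.02 N + 1.76: N_eff = (129.0 − 1.76)/6.02 = 21.1362.

21.14 bits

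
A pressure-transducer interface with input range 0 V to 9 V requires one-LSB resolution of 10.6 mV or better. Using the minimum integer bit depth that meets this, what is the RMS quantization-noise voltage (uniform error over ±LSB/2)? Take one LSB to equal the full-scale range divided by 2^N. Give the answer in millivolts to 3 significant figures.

Span = 9 V.
Required number of levels: 9/10.6 mV = 849.06; smallest N with 2^N ≥ that is 10.
LSB = 9 V ÷ 2^10 = 9/1024 V = 8.7891 mV.
σ_q = LSB/√12 = 8.7891 mV/3.4641 = 2.54 mV.

2.54 mV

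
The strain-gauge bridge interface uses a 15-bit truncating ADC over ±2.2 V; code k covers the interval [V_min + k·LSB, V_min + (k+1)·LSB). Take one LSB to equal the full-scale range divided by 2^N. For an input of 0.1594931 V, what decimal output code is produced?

Full-scale range = 2.2 V − (-2.2 V) = 4.4 V. LSB = 4.4 V / 2^15 ≈ 134.3 µV.
(V_in − V_min) × 2^15/range = (0.1594931 − (-2.2)) × 32768/4.4 = 17571.789.
Floor → code = 17571.

17571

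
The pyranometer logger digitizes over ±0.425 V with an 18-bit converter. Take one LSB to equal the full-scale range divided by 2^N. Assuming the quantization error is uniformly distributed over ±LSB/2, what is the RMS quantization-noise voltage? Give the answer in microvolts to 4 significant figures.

0.9360 µV

Full-scale range = 0.425 V − (-0.425 V) = 0.85 V.
One LSB is 0.85 V / 262144 = 3.24249 µV.
V_rms = LSB/√12 = 3.24249 µV / √12 = 0.9360 µV.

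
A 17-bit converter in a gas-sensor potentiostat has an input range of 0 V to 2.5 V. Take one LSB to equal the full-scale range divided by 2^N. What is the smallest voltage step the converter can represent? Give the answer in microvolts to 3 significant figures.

19.1 µV

Range is 2.5 V.
2^17 = 131072 levels.
LSB = 2.5 V / 2^17 = 19.1 µV.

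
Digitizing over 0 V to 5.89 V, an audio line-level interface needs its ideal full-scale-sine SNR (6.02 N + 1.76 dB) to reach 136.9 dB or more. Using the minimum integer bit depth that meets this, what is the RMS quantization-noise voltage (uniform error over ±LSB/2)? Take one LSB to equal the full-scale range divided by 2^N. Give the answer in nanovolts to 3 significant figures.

203 nV

Span = 5.89 V.
6.02 N + 1.76 ≥ 136.9 gives N ≥ 22.449, so the minimum integer is 23.
LSB = 5.89 V ÷ 2^23 = 5.89/8388608 V = 0.70214 µV.
V_rms = LSB/√12 = 203 nV.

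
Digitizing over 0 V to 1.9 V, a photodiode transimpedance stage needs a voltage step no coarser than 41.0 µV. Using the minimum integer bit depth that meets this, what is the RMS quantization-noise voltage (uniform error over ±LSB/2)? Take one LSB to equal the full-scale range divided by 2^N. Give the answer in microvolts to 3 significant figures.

8.37 µV

Range is 1.9 V.
Levels needed ≥ 1.9/41.0 µV = 46340. 2^16 = 65536 suffices, so N_min = 16.
One LSB is 1.9 V / 65536 = 28.992 µV.
σ_q = LSB/√12 = 28.992 µV/3.4641 = 8.37 µV.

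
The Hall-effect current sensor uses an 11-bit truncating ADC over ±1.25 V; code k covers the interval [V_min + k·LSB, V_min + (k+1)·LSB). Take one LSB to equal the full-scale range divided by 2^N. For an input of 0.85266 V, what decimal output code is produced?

1722

Range = 1.25 − (-1.25) = 2.5 V. LSB = 2.5 V / 2^11 ≈ 1.221 mV.
code = ⌊(V_in − V_min)/LSB⌋ = ⌊(V_in − V_min) × 2^11 / range⌋
     = ⌊(0.85266 − (-1.25)) × 2048 / 2.5⌋ = ⌊2.10266 × 2048/2.5⌋
     = ⌊1722.499⌋ = 1722.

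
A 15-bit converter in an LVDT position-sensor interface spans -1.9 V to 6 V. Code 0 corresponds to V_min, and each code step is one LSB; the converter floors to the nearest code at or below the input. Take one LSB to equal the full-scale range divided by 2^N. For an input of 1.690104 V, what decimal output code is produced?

14891

The full-scale span is 6 − (-1.9) = 7.9 V. LSB = 7.9 V / 2^15 ≈ 241.1 µV.
code = ⌊(V_in − V_min)/LSB⌋ = ⌊(V_in − V_min) × 2^15 / range⌋
     = ⌊(1.690104 − (-1.9)) × 32768 / 7.9⌋ = ⌊3.590104 × 32768/7.9⌋
     = ⌊14891.206⌋ = 14891.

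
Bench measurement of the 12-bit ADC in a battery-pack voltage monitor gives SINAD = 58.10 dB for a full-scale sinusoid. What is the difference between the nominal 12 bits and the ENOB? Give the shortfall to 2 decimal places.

N_eff = (58.10 − 1.76)/6.02 = 9.3588 bits.
Shortfall = 12 − 9.3588 = 2.6412 bits.

2.64 bits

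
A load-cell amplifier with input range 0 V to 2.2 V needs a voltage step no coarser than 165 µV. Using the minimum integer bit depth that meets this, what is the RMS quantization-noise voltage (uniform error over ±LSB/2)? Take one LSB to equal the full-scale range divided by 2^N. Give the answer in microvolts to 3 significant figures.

V_FS = 2.2 V.
Levels needed ≥ 2.2/165 µV = 13330. 2^14 = 16384 suffices, so N_min = 14.
One LSB is 2.2 V / 16384 = 134.28 µV.
RMS noise = LSB/√12 = 38.8 µV.

38.8 µV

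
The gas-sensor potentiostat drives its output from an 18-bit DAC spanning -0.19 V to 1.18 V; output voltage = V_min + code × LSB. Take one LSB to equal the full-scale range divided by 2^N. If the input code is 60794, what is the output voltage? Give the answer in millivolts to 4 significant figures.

127.7 mV

Span: 1.18 V − (-0.19 V) = 1.37 V. LSB = 1.37 V / 2^18.
V_out = V_min + code × LSB = -0.19 V + 60794 × 1.37 V / 262144
      = -0.19 V + 0.317718 V = 0.127718 V.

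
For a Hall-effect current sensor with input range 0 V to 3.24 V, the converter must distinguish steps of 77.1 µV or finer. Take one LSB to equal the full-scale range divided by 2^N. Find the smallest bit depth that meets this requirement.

Range is 3.24 V.
Levels needed ≥ 3.24/77.1 µV = 42020. 2^16 = 65536 suffices, so N_min = 16.

16 bits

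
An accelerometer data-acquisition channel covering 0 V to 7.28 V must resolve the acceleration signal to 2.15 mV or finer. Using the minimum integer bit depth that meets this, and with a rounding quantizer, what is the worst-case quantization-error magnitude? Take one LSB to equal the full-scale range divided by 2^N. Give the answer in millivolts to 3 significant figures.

0.889 mV

Full-scale range = 7.28 V.
Need 2^N ≥ 7.28 V / 2.15 mV = 3386 → N_min = 12.
LSB = 7.28 V / 2^12 = 1.7773 mV.
|e|_max = LSB/2 = 0.889 mV.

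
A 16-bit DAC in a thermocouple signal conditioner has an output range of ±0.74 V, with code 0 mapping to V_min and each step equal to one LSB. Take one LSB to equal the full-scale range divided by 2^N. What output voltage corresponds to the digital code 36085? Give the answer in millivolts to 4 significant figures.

Full-scale range = 0.74 V − (-0.74 V) = 1.48 V. LSB = 1.48 V / 2^16.
V_out = -0.74 + 36085 × (1.48/65536) V
      = -0.74 V + 0.814908 V = 0.0749078 V.

74.91 mV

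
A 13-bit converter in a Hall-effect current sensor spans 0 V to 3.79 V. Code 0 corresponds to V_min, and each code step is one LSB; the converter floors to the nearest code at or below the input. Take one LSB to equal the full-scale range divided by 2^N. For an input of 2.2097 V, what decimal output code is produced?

4776

V_FS = 3.79 V. LSB = 3.79 V / 2^13 ≈ 462.6 µV.
(V_in − V_min) × 2^13/range = (2.2097 − (0)) × 8192/3.79 = 4776.217.
Floor → code = 4776.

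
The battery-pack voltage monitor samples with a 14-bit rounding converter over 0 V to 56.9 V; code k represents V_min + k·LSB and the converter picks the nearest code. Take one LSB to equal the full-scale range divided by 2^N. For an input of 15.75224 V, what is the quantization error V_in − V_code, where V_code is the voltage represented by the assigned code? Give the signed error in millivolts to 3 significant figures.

−0.836 mV

Range is 56.9 V. LSB = 56.9 V / 2^14 ≈ 3.473 mV.
(V_in − V_min)/LSB = (15.75224 − (0)) × 16384/56.9 = 4535.7592 → nearest code k = 4536.
V_code = V_min + k × range/2^14 = 0 + 4536 × 56.9/16384 = 15.753076172 V.
Error = V_in − V_code = 15.75224 − (15.753076172) = −0.836 mV.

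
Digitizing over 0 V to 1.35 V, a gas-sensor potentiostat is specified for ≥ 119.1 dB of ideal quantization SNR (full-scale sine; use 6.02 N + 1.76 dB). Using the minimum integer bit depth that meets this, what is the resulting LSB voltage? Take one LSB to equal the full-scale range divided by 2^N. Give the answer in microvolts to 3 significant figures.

1.29 µV

Full-scale range = 1.35 V.
N ≥ (119.1 − 1.76)/6.02 = 19.492 → N_min = 20.
LSB = 1.35 V ÷ 2^20 = 1.35/1048576 V = 1.29 µV.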